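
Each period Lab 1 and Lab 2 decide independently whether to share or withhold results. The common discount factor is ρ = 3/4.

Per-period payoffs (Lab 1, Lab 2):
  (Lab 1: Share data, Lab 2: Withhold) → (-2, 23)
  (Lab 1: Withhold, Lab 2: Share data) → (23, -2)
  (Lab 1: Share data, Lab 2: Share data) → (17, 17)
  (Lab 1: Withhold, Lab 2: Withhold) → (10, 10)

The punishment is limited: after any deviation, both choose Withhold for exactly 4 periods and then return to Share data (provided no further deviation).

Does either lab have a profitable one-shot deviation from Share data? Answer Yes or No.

No

A one-shot deviation gives 23 now, then 10 for 4 periods, then back to 17.
Gain from deviating: (23−17) today; loss: (17−10) in each of the next 4 periods.
No-deviation condition: (17−10)(ρ+…+ρ^4) ≥ 23−17, i.e. ρ+…+ρ^4 ≥ 6/7.
At ρ = 3/4: ρ+…+ρ^4 = 2.0508 ≥ 0.8571.
So cooperation is sustainable.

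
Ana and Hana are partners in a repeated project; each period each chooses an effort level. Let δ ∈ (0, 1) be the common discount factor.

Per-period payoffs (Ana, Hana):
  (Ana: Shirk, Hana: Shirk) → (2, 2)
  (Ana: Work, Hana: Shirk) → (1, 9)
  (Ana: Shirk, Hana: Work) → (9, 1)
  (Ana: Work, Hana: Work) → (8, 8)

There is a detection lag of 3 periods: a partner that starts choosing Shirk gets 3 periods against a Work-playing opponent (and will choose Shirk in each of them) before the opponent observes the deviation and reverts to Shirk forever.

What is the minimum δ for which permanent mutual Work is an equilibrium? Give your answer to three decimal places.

The best deviation is to choose Shirk for all 3 undetected periods, earning 9 each, then 2 forever once detected.
Deviation value: 9(1−δ^3)/(1−δ) + 2δ^3/(1−δ); cooperation value: 8/(1−δ).
IC: 8 ≥ 9(1−δ^3) + 2δ^3 = 9 − 7δ^3.
So δ^3 ≥ 1/7, giving δ ≥ (1/7)^(1/3) ≈ 0.523.

0.523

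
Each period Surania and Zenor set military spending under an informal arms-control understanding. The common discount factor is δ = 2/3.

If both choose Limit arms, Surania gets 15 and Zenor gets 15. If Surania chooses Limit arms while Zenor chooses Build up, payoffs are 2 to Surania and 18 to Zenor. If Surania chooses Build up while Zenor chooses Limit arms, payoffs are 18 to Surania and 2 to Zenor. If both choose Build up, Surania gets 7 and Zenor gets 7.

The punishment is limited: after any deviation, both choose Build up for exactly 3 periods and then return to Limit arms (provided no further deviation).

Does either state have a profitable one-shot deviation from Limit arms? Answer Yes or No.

A one-shot deviation gives 18 now, then 7 for 3 periods, then back to 15.
Gain from deviating: (18−15) today; loss: (15−7) in each of the next 3 periods.
No-deviation condition: (15−7)(δ+…+δ^3) ≥ 18−15, i.e. δ+…+δ^3 ≥ 3/8.
At δ = 2/3: δ+…+δ^3 = 1.4074 ≥ 0.3750.
So cooperation is sustainable.

No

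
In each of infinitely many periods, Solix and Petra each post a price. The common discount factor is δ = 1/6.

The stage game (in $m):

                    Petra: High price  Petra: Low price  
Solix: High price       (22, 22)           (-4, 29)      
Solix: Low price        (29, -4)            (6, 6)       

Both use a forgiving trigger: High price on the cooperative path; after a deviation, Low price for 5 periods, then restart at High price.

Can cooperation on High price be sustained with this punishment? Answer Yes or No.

No

IC: δ+…+δ^5 ≥ (29−22)/(22−6) = 7/16.
At δ = 1/6: partial sum = 0.2000 < 0.4375. Cooperation not sustainable.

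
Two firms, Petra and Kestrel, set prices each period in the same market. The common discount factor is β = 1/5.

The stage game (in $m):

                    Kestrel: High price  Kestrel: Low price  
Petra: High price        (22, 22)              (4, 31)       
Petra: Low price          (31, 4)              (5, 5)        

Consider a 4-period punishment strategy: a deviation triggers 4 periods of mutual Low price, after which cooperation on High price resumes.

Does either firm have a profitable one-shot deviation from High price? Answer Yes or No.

Yes

A one-shot deviation gives 31 now, then 5 for 4 periods, then back to 22.
Gain from deviating: (31−22) today; loss: (22−5) in each of the next 4 periods.
No-deviation condition: (22−5)(β+…+β^4) ≥ 31−22, i.e. β+…+β^4 ≥ 9/17.
At β = 1/5: β+…+β^4 = 0.2496 < 0.5294.
So cooperation is not sustainable.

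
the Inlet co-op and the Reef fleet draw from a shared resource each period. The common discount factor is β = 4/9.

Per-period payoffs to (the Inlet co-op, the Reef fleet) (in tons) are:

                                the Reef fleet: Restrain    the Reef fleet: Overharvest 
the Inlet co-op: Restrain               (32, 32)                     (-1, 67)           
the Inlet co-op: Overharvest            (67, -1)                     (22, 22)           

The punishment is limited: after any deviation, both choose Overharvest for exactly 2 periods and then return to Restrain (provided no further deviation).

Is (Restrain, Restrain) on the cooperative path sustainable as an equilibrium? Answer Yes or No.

No

IC: β+…+β^2 ≥ (67−32)/(32−22) = 7/2.
At β = 4/9: partial sum = 0.6420 < 3.5000. Cooperation not sustainable.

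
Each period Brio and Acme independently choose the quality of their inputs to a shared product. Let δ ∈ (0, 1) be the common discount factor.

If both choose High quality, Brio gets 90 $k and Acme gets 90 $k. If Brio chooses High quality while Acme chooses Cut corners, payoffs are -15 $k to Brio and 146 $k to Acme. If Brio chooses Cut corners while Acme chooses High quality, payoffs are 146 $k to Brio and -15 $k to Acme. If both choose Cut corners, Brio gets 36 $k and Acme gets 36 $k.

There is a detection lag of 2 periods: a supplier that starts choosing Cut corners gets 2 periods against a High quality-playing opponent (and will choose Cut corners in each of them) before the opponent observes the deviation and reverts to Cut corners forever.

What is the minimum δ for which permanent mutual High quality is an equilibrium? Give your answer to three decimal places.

A deviator earns 146 for 2 periods, then 36 forever; cooperating earns 90 forever. Multiplying the IC by (1−δ):
90 ≥ 146(1−δ^2) + 36δ^2, so 110·δ^2 ≥ 56 and δ^2 ≥ 28/55.
δ ≥ (28/55)^(1/2) ≈ 0.714.

0.714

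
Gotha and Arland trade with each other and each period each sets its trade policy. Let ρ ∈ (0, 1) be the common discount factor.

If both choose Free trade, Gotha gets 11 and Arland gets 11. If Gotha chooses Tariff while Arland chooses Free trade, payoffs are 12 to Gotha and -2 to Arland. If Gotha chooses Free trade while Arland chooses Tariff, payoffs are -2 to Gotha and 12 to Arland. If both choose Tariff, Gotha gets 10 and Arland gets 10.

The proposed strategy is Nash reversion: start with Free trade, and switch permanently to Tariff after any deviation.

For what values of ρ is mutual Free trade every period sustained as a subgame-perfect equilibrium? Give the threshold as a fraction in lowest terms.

11/(1−ρ) ≥ 12 + 10ρ/(1−ρ)
11 ≥ 12 − 2ρ
ρ ≥ 1/2.

1/2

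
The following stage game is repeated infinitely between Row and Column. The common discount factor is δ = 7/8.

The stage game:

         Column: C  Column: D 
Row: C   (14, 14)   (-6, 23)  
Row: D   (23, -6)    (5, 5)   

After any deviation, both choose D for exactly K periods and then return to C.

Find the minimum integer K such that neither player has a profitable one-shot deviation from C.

2

No profitable deviation requires (14−5)(δ+…+δ^K) ≥ 23−14, i.e. δ+…+δ^K ≥ 1 ≈ 1.0000.
With δ = 7/8, the partial sums are K=1: 0.8750, K=2: 1.6406.
K = 2 is the first length at which the sum reaches 1.0000.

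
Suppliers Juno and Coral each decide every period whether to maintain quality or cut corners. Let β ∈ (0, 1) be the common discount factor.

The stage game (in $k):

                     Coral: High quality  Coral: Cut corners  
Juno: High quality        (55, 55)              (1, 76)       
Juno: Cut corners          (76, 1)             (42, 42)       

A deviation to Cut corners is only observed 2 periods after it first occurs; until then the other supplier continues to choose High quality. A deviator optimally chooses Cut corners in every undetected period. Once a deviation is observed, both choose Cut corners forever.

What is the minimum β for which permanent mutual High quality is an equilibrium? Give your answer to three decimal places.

Deviating for the 2 undetected periods gains 76−55 = 21 per period over cooperation, then loses 55−42 = 13 per period forever once punishment starts.
Gain: 21(1 + β + … + β^1); loss: 13·β^2/(1−β).
No profitable deviation ⇔ 21(1−β^2) ≤ 13·β^2, i.e. β^2 ≥ 21/(21+13) = 21/34.
Hence β ≥ (21/34)^(1/2) ≈ 0.786.

0.786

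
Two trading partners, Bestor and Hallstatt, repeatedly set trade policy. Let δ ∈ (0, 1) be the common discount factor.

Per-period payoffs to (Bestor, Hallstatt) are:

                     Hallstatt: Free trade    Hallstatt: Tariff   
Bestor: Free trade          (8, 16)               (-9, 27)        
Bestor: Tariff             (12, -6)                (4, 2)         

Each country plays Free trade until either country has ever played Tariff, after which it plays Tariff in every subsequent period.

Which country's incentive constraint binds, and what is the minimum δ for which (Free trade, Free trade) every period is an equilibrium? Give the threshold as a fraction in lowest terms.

For Bestor: deviation gain 12−8 = 4, per-period punishment loss 8−4 = 4. IC gives δ ≥ 4/8 = 1/2.
For Hallstatt: gain 11, loss 14 per period, so δ ≥ 11/25.
The tighter constraint is Bestor's, so cooperation needs δ ≥ 1/2.

Bestor; δ ≥ 1/2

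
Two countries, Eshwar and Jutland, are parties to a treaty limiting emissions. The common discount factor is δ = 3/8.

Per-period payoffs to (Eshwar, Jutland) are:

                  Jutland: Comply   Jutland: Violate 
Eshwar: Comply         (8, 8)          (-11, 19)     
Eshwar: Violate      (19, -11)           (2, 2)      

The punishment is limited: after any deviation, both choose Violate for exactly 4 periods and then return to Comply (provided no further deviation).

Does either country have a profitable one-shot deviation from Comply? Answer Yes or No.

A one-shot deviation gives 19 now, then 2 for 4 periods, then back to 8.
Gain from deviating: (19−8) today; loss: (8−2) in each of the next 4 periods.
No-deviation condition: (8−2)(δ+…+δ^4) ≥ 19−8, i.e. δ+…+δ^4 ≥ 11/6.
At δ = 3/8: δ+…+δ^4 = 0.5881 < 1.8333.
So cooperation is not sustainable.

Yes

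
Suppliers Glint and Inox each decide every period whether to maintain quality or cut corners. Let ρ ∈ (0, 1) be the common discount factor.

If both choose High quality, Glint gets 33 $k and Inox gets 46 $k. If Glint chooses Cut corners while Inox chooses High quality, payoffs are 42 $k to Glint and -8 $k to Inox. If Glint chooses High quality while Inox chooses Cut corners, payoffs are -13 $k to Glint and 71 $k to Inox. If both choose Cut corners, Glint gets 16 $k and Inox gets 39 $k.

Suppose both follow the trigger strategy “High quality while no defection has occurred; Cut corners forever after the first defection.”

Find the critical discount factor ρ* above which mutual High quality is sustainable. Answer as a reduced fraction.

For Glint: deviation gain 42−33 = 9, per-period punishment loss 33−16 = 17. IC gives ρ ≥ 9/26.
For Inox: gain 25, loss 7 per period, so ρ ≥ 25/32.
The tighter constraint is Inox's, so cooperation needs ρ ≥ 25/32.

25/32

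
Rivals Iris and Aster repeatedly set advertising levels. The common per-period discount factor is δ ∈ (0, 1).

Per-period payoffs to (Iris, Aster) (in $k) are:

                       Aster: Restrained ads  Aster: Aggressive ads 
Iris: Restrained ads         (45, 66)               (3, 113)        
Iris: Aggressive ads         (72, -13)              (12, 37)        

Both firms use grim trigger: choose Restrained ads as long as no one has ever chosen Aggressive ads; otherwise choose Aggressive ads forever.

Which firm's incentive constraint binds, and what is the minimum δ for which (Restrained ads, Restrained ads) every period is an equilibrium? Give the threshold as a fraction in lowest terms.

Iris's threshold: (72−45)/(72−12) = 9/20.
Aster's threshold: (113−66)/(113−37) = 47/76.
9/20 < 47/76, so Aster binds and δ* = 47/76.

Aster; δ ≥ 47/76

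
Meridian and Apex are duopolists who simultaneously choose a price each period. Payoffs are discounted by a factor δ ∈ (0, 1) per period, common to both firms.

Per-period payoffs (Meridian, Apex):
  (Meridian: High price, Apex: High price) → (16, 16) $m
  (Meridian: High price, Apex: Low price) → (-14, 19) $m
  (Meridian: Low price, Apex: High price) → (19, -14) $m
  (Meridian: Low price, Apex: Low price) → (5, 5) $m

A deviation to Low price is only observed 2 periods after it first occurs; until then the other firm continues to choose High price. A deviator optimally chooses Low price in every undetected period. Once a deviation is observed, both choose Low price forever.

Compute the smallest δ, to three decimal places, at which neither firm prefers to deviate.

The best deviation is to choose Low price for all 2 undetected periods, earning 19 each, then 5 forever once detected.
Deviation value: 19(1−δ^2)/(1−δ) + 5δ^2/(1−δ); cooperation value: 16/(1−δ).
IC: 16 ≥ 19(1−δ^2) + 5δ^2 = 19 − 14δ^2.
So δ^2 ≥ 3/14, giving δ ≥ (3/14)^(1/2) ≈ 0.463.

0.463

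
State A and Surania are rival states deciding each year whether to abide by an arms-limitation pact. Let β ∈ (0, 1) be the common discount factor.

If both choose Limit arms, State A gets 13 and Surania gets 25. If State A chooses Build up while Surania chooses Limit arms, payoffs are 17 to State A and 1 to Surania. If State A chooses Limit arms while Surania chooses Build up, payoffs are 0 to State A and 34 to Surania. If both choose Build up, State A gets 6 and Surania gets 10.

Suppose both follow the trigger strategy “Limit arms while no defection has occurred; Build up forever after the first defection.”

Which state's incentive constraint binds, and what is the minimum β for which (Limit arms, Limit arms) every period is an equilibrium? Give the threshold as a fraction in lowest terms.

Surania; β ≥ 3/8

State A: cooperation gives 13 each period; deviation gives 17 once then 6 forever.
  13/(1−β) ≥ 17 + 6β/(1−β) ⇒ β ≥ 4/11.
Surania: cooperation gives 25 each period; deviation gives 34 once then 10 forever.
  β ≥ 9/24 = 3/8.
Both must hold, so the binding constraint is Surania's: β ≥ 3/8.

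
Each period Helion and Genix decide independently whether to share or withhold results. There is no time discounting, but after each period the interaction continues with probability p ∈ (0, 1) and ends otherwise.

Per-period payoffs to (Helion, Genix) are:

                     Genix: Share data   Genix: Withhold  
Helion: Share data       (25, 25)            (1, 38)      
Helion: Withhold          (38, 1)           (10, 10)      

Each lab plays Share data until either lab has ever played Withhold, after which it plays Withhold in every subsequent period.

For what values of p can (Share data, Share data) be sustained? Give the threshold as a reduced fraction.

Expected cooperation value is 25 + p·25 + p²·25 + … = 25/(1−p); deviation gives 38 + p·10/(1−p).
25 ≥ 38(1−p) + 10p ⇒ 28p ≥ 13 ⇒ p ≥ 13/28.

13/28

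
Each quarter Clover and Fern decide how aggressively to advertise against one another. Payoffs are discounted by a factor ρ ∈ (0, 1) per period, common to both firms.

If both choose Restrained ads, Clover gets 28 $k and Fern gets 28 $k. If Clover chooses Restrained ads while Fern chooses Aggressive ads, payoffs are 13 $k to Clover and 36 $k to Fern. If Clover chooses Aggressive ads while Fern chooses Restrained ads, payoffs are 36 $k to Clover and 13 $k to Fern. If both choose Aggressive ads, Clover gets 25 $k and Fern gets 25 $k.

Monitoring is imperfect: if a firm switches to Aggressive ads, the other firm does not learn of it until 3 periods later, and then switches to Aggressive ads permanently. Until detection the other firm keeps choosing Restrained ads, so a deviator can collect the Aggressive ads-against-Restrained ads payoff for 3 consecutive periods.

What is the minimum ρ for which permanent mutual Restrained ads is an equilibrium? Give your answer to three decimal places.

0.899

Deviating for the 3 undetected periods gains 36−28 = 8 per period over cooperation, then loses 28−25 = 3 per period forever once punishment starts.
Gain: 8(1 + ρ + … + ρ^2); loss: 3·ρ^3/(1−ρ).
No profitable deviation ⇔ 8(1−ρ^3) ≤ 3·ρ^3, i.e. ρ^3 ≥ 8/(8+3) = 8/11.
Hence ρ ≥ (8/11)^(1/3) ≈ 0.899.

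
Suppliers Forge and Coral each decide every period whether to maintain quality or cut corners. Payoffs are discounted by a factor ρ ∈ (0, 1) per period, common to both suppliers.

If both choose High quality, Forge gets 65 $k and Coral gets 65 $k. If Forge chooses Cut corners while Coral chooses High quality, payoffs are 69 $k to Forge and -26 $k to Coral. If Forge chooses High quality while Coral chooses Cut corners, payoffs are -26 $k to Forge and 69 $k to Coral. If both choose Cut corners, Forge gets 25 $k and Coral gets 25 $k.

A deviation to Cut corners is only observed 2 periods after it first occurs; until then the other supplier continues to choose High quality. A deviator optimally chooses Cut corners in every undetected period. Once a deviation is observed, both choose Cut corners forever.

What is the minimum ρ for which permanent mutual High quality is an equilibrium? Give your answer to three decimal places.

The best deviation is to choose Cut corners for all 2 undetected periods, earning 69 each, then 25 forever once detected.
Deviation value: 69(1−ρ^2)/(1−ρ) + 25ρ^2/(1−ρ); cooperation value: 65/(1−ρ).
IC: 65 ≥ 69(1−ρ^2) + 25ρ^2 = 69 − 44ρ^2.
So ρ^2 ≥ 4/44 = 1/11, giving ρ ≥ (1/11)^(1/2) ≈ 0.302.

0.302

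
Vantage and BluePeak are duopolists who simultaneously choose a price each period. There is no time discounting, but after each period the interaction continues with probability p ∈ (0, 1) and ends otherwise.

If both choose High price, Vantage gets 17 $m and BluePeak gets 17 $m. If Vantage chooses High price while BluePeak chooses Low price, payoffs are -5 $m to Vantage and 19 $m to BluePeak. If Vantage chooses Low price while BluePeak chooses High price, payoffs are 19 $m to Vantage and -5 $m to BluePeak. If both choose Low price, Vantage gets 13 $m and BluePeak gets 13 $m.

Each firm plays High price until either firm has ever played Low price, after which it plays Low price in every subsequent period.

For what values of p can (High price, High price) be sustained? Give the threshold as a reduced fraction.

1/3

With no time discounting, the continuation probability p plays the role of the discount factor.
Grim-trigger IC: 17/(1−p) ≥ 19 + 13p/(1−p) ⇒ p ≥ (19−17)/(19−13) = 1/3.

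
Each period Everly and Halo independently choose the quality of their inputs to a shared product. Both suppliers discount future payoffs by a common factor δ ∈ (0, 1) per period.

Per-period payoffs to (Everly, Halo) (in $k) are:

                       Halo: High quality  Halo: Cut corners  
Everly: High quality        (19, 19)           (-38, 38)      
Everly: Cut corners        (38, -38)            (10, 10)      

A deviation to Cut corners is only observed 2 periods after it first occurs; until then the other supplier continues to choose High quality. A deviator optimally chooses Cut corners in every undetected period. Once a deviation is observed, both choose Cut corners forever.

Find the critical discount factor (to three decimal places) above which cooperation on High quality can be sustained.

Deviating for the 2 undetected periods gains 38−19 = 19 per period over cooperation, then loses 19−10 = 9 per period forever once punishment starts.
Gain: 19(1 + δ + … + δ^1); loss: 9·δ^2/(1−δ).
No profitable deviation ⇔ 19(1−δ^2) ≤ 9·δ^2, i.e. δ^2 ≥ 19/(19+9) = 19/28.
Hence δ ≥ (19/28)^(1/2) ≈ 0.824.

0.824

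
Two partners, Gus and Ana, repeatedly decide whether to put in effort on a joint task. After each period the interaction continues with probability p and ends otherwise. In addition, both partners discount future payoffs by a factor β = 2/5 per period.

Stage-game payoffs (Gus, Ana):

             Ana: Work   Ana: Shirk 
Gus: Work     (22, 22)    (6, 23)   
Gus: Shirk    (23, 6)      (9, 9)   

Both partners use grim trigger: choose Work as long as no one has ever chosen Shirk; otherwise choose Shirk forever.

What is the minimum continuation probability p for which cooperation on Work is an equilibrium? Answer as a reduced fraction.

5/28

Expected continuation weight on next period's payoff is β·p = 2/5·p, which plays the role of the discount factor.
Cooperation requires 2/5·p ≥ (23−22)/(23−9) = 1/14, hence p ≥ 5/28.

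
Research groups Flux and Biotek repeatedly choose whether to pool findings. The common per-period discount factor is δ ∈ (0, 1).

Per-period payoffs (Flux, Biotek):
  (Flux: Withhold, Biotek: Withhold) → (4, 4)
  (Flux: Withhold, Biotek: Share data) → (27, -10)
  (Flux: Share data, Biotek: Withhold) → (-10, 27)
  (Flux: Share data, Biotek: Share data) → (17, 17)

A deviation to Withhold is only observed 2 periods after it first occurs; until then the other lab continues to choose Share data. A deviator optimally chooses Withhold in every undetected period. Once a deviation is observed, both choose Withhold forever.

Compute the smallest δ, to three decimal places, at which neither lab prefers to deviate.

The best deviation is to choose Withhold for all 2 undetected periods, earning 27 each, then 4 forever once detected.
Deviation value: 27(1−δ^2)/(1−δ) + 4δ^2/(1−δ); cooperation value: 17/(1−δ).
IC: 17 ≥ 27(1−δ^2) + 4δ^2 = 27 − 23δ^2.
So δ^2 ≥ 10/23, giving δ ≥ (10/23)^(1/2) ≈ 0.659.

0.659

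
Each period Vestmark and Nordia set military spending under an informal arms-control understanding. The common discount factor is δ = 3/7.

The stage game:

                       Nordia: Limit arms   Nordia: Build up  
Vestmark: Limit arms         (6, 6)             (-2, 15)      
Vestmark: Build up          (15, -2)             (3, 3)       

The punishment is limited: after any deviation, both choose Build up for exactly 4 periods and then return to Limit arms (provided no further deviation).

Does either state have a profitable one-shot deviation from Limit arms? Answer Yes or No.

Comparing payoff streams over the 5 periods until play realigns: cooperate → 6(1+δ+…+δ^4); deviate → 15 + 3(δ+…+δ^4).
Cooperation is sustained iff (6−3)(δ+…+δ^4) ≥ 15−6.
δ+…+δ^4 = 3/7·(1−(3/7)^4)/(1−3/7) = 0.7247, and (15−6)/(6−3) = 3.0000.
0.7247 < 3.0000, so cooperation is not sustainable.

Yes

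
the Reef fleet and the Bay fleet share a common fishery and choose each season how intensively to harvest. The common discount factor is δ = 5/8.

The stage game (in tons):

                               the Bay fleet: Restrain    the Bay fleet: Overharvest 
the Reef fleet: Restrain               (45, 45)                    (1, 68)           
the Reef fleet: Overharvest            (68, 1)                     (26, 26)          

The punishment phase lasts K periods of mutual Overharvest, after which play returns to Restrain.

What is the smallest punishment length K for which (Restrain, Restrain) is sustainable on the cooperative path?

3

Need Σ_{k=1}^{K} δ^k ≥ (68−45)/(45−26) = 1.2105 at δ = 5/8.
At K = 2 the sum is 1.0156 < 1.2105; at K = 3 it is 1.2598 ≥ 1.2105.
So the minimum punishment length is K = 3.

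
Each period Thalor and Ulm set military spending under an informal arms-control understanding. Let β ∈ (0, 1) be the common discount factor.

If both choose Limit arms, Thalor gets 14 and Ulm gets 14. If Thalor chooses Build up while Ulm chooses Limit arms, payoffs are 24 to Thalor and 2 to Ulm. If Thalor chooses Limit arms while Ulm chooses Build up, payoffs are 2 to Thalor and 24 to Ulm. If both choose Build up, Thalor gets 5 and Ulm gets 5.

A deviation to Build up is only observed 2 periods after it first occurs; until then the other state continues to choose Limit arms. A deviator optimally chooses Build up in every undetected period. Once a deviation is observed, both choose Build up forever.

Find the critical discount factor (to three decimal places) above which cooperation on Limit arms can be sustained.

Deviating for the 2 undetected periods gains 24−14 = 10 per period over cooperation, then loses 14−5 = 9 per period forever once punishment starts.
Gain: 10(1 + β + … + β^1); loss: 9·β^2/(1−β).
No profitable deviation ⇔ 10(1−β^2) ≤ 9·β^2, i.e. β^2 ≥ 10/(10+9) = 10/19.
Hence β ≥ (10/19)^(1/2) ≈ 0.725.

0.725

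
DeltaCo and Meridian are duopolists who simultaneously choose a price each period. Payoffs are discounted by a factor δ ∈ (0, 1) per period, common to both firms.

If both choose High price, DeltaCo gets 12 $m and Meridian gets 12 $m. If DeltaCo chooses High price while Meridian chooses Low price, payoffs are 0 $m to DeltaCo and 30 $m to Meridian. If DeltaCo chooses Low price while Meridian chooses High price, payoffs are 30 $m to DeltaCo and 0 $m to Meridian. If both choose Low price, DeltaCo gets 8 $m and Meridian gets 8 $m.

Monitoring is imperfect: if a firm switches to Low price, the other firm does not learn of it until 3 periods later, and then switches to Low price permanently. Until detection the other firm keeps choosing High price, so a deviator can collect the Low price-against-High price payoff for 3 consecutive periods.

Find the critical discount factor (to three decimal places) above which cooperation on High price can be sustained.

0.935

A deviator earns 30 for 3 periods, then 8 forever; cooperating earns 12 forever. Multiplying the IC by (1−δ):
12 ≥ 30(1−δ^3) + 8δ^3, so 22·δ^3 ≥ 18 and δ^3 ≥ 9/11.
δ ≥ (9/11)^(1/3) ≈ 0.935.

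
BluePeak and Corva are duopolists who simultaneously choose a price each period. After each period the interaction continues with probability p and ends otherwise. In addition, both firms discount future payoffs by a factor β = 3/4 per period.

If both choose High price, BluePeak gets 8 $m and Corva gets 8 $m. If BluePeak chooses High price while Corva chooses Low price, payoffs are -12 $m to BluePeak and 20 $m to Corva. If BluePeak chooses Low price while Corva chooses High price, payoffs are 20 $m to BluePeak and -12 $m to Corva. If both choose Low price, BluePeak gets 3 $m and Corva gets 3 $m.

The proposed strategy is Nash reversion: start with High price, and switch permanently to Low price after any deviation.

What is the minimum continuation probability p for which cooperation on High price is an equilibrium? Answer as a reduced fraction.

With continuation probability p and discount β, the effective per-period discount factor is βp.
Grim-trigger IC: βp ≥ (20−8)/(20−3) = 12/17.
So p ≥ (12/17)/(3/4) = 16/17.

16/17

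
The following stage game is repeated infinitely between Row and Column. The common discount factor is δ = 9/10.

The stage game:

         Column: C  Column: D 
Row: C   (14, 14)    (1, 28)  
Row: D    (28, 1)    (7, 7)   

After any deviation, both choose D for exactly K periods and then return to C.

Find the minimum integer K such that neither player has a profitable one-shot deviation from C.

3

No profitable deviation requires (14−7)(δ+…+δ^K) ≥ 28−14, i.e. δ+…+δ^K ≥ 2 ≈ 2.0000.
With δ = 9/10, the partial sums are K=1: 0.9000, K=2: 1.7100, K=3: 2.4390.
K = 3 is the first length at which the sum reaches 2.0000.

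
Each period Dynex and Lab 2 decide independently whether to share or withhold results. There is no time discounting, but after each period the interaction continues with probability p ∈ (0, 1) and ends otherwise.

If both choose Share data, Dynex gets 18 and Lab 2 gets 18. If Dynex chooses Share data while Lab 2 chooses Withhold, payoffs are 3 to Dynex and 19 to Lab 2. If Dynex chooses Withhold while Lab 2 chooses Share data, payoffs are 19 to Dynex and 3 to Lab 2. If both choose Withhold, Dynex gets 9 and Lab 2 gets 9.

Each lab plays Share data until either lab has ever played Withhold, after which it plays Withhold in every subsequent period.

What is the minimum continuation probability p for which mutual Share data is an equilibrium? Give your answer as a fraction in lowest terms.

Expected cooperation value is 18 + p·18 + p²·18 + … = 18/(1−p); deviation gives 19 + p·9/(1−p).
18 ≥ 19(1−p) + 9p ⇒ 10p ≥ 1 ⇒ p ≥ 1/10.

1/10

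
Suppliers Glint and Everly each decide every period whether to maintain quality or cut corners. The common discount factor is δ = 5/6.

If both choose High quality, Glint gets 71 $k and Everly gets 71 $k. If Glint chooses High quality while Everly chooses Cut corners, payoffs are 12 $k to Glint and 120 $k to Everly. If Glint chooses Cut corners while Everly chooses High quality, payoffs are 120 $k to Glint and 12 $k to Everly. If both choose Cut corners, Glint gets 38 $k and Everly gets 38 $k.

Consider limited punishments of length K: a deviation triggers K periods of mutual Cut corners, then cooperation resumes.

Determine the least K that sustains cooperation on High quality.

No profitable deviation requires (71−38)(δ+…+δ^K) ≥ 120−71, i.e. δ+…+δ^K ≥ 49/33 ≈ 1.4848.
With δ = 5/6, the partial sums are K=1: 0.8333, K=2: 1.5278.
K = 2 is the first length at which the sum reaches 1.4848.

2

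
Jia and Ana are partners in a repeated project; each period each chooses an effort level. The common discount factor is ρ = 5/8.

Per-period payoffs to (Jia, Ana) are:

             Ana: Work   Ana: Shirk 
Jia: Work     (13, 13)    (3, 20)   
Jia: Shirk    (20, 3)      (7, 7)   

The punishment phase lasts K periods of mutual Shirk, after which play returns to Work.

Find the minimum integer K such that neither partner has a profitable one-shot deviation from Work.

Need Σ_{k=1}^{K} ρ^k ≥ (20−13)/(13−7) = 1.1667 at ρ = 5/8.
At K = 2 the sum is 1.0156 < 1.1667; at K = 3 it is 1.2598 ≥ 1.1667.
So the minimum punishment length is K = 3.

3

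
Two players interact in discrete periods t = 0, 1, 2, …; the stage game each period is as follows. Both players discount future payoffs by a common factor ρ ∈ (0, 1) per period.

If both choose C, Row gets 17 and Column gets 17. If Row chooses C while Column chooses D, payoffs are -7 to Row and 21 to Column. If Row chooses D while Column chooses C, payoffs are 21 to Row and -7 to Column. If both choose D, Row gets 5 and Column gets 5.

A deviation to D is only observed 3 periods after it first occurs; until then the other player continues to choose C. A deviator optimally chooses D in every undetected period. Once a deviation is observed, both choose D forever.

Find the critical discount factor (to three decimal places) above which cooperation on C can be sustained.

0.630

A deviator earns 21 for 3 periods, then 5 forever; cooperating earns 17 forever. Multiplying the IC by (1−ρ):
17 ≥ 21(1−ρ^3) + 5ρ^3, so 16·ρ^3 ≥ 4 and ρ^3 ≥ 1/4.
ρ ≥ (1/4)^(1/3) ≈ 0.630.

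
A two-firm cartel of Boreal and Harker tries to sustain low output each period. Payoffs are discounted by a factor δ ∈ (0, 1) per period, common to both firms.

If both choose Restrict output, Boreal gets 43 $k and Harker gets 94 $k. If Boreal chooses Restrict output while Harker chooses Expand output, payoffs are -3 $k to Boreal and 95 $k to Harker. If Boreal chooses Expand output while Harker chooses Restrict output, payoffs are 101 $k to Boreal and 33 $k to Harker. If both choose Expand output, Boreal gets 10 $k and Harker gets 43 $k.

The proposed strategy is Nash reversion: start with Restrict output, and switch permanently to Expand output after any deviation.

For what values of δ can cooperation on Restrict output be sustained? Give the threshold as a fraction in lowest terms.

For Boreal: deviation gain 101−43 = 58, per-period punishment loss 43−10 = 33. IC gives δ ≥ 58/91.
For Harker: gain 1, loss 51 per period, so δ ≥ 1/52.
The tighter constraint is Boreal's, so cooperation needs δ ≥ 58/91.

58/91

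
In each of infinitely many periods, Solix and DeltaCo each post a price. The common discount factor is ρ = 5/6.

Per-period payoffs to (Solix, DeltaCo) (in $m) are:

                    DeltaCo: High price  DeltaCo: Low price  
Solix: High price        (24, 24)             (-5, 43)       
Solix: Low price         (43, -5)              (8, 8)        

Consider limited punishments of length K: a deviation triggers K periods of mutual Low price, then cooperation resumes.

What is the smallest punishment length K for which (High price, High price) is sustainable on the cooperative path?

2

IC: ρ(1−ρ^K)/(1−ρ) ≥ (43−24)/(24−8) = 19/16.
With ρ = 5/6: need 1 − ρ^K ≥ 19/16·(1−5/6)/(5/6), i.e. ρ^K ≤ 0.7625.
Since (5/6)^1 = 0.8333 and (5/6)^2 = 0.6944, the smallest such K is 2.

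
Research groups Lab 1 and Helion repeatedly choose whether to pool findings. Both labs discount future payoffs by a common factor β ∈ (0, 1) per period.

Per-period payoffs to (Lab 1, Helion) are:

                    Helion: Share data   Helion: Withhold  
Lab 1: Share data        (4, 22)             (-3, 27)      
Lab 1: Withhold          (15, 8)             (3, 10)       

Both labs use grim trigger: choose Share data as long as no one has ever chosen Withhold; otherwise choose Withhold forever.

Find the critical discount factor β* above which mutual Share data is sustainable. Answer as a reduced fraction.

11/12

Lab 1: cooperation gives 4 each period; deviation gives 15 once then 3 forever.
  4/(1−β) ≥ 15 + 3β/(1−β) ⇒ β ≥ 11/12.
Helion: cooperation gives 22 each period; deviation gives 27 once then 10 forever.
  β ≥ 5/17.
Both must hold, so the binding constraint is Lab 1's: β ≥ 11/12.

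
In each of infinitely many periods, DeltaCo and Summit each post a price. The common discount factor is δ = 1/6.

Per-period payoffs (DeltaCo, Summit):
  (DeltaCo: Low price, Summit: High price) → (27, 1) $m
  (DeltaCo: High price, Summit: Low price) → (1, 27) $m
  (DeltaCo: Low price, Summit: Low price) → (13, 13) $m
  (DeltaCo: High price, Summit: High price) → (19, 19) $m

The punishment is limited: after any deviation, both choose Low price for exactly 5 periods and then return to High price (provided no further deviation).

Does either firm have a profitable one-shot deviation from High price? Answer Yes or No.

IC: δ+…+δ^5 ≥ (27−19)/(19−13) = 4/3.
At δ = 1/6: partial sum = 0.2000 < 1.3333. Cooperation not sustainable.

Yes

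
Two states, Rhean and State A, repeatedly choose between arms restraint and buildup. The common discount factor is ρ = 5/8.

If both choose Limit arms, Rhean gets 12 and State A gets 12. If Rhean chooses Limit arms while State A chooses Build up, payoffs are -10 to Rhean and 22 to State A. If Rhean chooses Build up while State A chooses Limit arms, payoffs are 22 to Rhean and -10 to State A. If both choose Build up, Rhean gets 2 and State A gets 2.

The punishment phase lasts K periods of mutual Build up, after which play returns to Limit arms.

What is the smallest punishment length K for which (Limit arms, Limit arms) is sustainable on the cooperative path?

2

No profitable deviation requires (12−2)(ρ+…+ρ^K) ≥ 22−12, i.e. ρ+…+ρ^K ≥ 1 ≈ 1.0000.
With ρ = 5/8, the partial sums are K=1: 0.6250, K=2: 1.0156.
K = 2 is the first length at which the sum reaches 1.0000.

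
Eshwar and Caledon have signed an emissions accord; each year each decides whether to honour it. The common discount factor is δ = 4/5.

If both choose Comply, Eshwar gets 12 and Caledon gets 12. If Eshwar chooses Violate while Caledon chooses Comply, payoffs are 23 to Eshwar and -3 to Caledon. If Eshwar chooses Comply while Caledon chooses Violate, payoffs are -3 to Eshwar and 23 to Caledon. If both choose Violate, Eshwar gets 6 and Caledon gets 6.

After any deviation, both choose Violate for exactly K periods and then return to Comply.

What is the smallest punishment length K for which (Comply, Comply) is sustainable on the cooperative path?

3

IC: δ(1−δ^K)/(1−δ) ≥ (23−12)/(12−6) = 11/6.
With δ = 4/5: need 1 − δ^K ≥ 11/6·(1−4/5)/(4/5), i.e. δ^K ≤ 0.5417.
Since (4/5)^2 = 0.6400 and (4/5)^3 = 0.5120, the smallest such K is 3.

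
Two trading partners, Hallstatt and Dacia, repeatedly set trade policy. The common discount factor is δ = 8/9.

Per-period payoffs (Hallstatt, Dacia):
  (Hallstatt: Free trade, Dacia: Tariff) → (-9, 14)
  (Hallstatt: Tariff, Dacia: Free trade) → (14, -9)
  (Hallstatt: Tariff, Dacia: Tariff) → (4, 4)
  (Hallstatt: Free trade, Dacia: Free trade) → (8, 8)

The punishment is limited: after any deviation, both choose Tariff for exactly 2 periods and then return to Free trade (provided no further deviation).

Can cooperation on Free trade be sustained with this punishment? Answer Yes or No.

Comparing payoff streams over the 3 periods until play realigns: cooperate → 8(1+δ+…+δ^2); deviate → 14 + 4(δ+…+δ^2).
Cooperation is sustained iff (8−4)(δ+…+δ^2) ≥ 14−8.
δ+…+δ^2 = 8/9·(1−(8/9)^2)/(1−8/9) = 1.6790, and (14−8)/(8−4) = 1.5000.
1.6790 ≥ 1.5000, so cooperation is sustainable.

Yes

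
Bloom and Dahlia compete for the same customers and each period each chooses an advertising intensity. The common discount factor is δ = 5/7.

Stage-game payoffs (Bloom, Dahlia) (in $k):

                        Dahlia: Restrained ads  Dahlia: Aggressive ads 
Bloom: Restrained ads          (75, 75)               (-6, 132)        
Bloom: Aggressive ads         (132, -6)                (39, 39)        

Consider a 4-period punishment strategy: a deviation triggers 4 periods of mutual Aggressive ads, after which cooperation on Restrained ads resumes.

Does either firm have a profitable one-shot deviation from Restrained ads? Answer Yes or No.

No

Comparing payoff streams over the 5 periods until play realigns: cooperate → 75(1+δ+…+δ^4); deviate → 132 + 39(δ+…+δ^4).
Cooperation is sustained iff (75−39)(δ+…+δ^4) ≥ 132−75.
δ+…+δ^4 = 5/7·(1−(5/7)^4)/(1−5/7) = 1.8492, and (132−75)/(75−39) = 1.5833.
1.8492 ≥ 1.5833, so cooperation is sustainable.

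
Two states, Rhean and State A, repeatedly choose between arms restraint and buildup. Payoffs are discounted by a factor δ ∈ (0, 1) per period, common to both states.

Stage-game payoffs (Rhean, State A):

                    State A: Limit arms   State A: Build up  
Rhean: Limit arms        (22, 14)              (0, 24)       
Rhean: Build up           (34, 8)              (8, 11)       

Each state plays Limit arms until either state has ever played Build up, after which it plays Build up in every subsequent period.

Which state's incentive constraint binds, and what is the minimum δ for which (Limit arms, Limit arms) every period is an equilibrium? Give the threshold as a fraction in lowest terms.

Rhean: cooperation gives 22 each period; deviation gives 34 once then 8 forever.
  22/(1−δ) ≥ 34 + 8δ/(1−δ) ⇒ δ ≥ 12/26 = 6/13.
State A: cooperation gives 14 each period; deviation gives 24 once then 11 forever.
  δ ≥ 10/13.
Both must hold, so the binding constraint is State A's: δ ≥ 10/13.

State A; δ ≥ 10/13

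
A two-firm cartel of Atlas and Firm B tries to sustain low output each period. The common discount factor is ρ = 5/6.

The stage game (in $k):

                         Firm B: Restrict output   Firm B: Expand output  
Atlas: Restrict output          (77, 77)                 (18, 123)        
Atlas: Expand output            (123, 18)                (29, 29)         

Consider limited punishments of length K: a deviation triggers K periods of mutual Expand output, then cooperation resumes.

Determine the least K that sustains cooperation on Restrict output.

2

Need Σ_{k=1}^{K} ρ^k ≥ (123−77)/(77−29) = 0.9583 at ρ = 5/6.
At K = 1 the sum is 0.8333 < 0.9583; at K = 2 it is 1.5278 ≥ 0.9583.
So the minimum punishment length is K = 2.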